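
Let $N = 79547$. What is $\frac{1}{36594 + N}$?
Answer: $\frac{1}{116141} \approx 8.6102 \cdot 10^{-6}$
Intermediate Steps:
$\frac{1}{36594 + N} = \frac{1}{36594 + 79547} = \frac{1}{116141}$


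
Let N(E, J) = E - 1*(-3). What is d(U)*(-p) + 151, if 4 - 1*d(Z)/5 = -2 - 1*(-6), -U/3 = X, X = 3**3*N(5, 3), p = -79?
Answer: 151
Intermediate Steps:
N(E, J) = 3 + E (N(E, J) = E + 3 = 3 + E)
X = 216 (X = 3**3*(3 + 5) = 27*8 = 216)
U = -648 (U = -3*216 = -648)
d(Z) = 0 (d(Z) = 20 - 5*(-2 - 1*(-6)) = 20 - 5*(-2 + 6) = 20 - 5*4 = 20 - 20 = 0)
d(U)*(-p) + 151 = 0*(-1*(-79)) + 151 = 0*79 + 151 = 0 + 151 = 151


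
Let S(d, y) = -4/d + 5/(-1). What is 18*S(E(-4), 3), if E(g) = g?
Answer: -72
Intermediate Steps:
S(d, y) = -5 - 4/d (S(d, y) = -4/d + 5*(-1) = -4/d - 5 = -5 - 4/d)
18*S(E(-4), 3) = 18*(-5 - 4/(-4)) = 18*(-5 - 4*(-¼)) = 18*(-5 + 1) = 18*(-4) = -72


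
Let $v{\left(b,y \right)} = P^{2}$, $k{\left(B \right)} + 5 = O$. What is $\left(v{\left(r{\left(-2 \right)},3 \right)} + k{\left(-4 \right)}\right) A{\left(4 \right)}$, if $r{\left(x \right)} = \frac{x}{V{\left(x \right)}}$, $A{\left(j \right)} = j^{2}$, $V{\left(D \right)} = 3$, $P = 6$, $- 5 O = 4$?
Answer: $\frac{2416}{5} \approx 483.2$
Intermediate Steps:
$O = - \frac{4}{5}$ ($O = \left(- \frac{1}{5}\right) 4 = - \frac{4}{5} \approx -0.8$)
$k{\left(B \right)} = - \frac{29}{5}$ ($k{\left(B \right)} = -5 - \frac{4}{5} = - \frac{29}{5}$)
$r{\left(x \right)} = \frac{x}{3}$
$v{\left(b,y \right)} = 36$ ($v{\left(b,y \right)} = 6^{2} = 36$)
$\left(v{\left(r{\left(-2 \right)},3 \right)} + k{\left(-4 \right)}\right) A{\left(4 \right)} = \left(36 - \frac{29}{5}\right) 4^{2} = \frac{151}{5} \cdot 16 = \frac{2416}{5}$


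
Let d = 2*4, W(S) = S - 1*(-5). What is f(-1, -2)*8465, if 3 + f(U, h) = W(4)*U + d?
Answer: -33860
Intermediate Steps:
W(S) = 5 + S (W(S) = S + 5 = 5 + S)
d = 8
f(U, h) = 5 + 9*U (f(U, h) = -3 + ((5 + 4)*U + 8) = -3 + (9*U + 8) = -3 + (8 + 9*U) = 5 + 9*U)
f(-1, -2)*8465 = (5 + 9*(-1))*8465 = (5 - 9)*8465 = -4*8465 = -33860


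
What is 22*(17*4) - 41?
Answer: 1455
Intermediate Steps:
22*(17*4) - 41 = 22*68 - 41 = 1496 - 41 = 1455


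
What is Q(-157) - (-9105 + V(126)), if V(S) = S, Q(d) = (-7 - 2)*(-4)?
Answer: 9015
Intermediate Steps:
Q(d) = 36 (Q(d) = -9*(-4) = 36)
Q(-157) - (-9105 + V(126)) = 36 - (-9105 + 126) = 36 - 1*(-8979) = 36 + 8979 = 9015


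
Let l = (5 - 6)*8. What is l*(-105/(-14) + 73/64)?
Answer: -553/8 ≈ -69.125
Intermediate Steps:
l = -8 (l = -1*8 = -8)
l*(-105/(-14) + 73/64) = -8*(-105/(-14) + 73/64) = -8*(-105*(-1/14) + 73*(1/64)) = -8*(15/2 + 73/64) = -8*553/64 = -553/8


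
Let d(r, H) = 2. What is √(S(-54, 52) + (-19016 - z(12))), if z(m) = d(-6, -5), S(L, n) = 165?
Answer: I*√18853 ≈ 137.31*I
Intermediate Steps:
z(m) = 2
√(S(-54, 52) + (-19016 - z(12))) = √(165 + (-19016 - 1*2)) = √(165 + (-19016 - 2)) = √(165 - 19018) = √(-18853) = I*√18853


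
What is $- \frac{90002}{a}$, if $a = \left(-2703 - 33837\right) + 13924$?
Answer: $\frac{4091}{1028} \approx 3.9796$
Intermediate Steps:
$a = -22616$ ($a = -36540 + 13924 = -22616$)
$- \frac{90002}{a} = - \frac{90002}{-22616} = \left(-90002\right) \left(- \frac{1}{22616}\right) = \frac{4091}{1028}$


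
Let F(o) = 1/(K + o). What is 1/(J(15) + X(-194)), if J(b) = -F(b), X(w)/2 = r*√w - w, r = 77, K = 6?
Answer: 171087/2095372273 - 67914*I*√194/2095372273 ≈ 8.165e-5 - 0.00045144*I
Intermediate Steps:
F(o) = 1/(6 + o)
X(w) = -2*w + 154*√w (X(w) = 2*(77*√w - w) = 2*(-w + 77*√w) = -2*w + 154*√w)
J(b) = -1/(6 + b)
1/(J(15) + X(-194)) = 1/(-1/(6 + 15) + (-2*(-194) + 154*√(-194))) = 1/(-1/21 + (388 + 154*(I*√194))) = 1/(-1*1/21 + (388 + 154*I*√194)) = 1/(-1/21 + (388 + 154*I*√194)) = 1/(8147/21 + 154*I*√194)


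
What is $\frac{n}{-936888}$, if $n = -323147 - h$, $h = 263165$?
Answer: $\frac{73289}{117111} \approx 0.62581$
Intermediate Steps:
$n = -586312$ ($n = -323147 - 263165 = -586312$)
$\frac{n}{-936888} = - \frac{586312}{-936888} = \left(-586312\right) \left(- \frac{1}{936888}\right) = \frac{73289}{117111}$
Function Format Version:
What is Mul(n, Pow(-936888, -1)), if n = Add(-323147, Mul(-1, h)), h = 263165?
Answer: Rational(73289, 117111) ≈ 0.62581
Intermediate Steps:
n = -586312 (n = Add(-323147, Mul(-1, 263165)) = Add(-323147, -263165) = -586312)
Mul(n, Pow(-936888, -1)) = Mul(-586312, Pow(-936888, -1)) = Mul(-586312, Rational(-1, 936888)) = Rational(73289, 117111)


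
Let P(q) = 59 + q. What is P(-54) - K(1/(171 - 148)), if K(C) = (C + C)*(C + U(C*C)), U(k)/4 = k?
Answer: 60781/12167 ≈ 4.9956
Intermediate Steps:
U(k) = 4*k
K(C) = 2*C*(C + 4*C²) (K(C) = (C + C)*(C + 4*(C*C)) = (2*C)*(C + 4*C²) = 2*C*(C + 4*C²))
P(-54) - K(1/(171 - 148)) = (59 - 54) - (1/(171 - 148))²*(2 + 8/(171 - 148)) = 5 - (1/23)²*(2 + 8/23) = 5 - (1/23)²*(2 + 8*(1/23)) = 5 - (2 + 8/23)/529 = 5 - 54/(529*23) = 5 - 1*54/12167 = 5 - 54/12167 = 60781/12167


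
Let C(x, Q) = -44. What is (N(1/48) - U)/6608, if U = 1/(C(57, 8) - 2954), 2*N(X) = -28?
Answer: -41971/19810784 ≈ -0.0021186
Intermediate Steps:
N(X) = -14 (N(X) = (½)*(-28) = -14)
U = -1/2998 (U = 1/(-44 - 2954) = 1/(-2998) = -1/2998 ≈ -0.00033356)
(N(1/48) - U)/6608 = (-14 - 1*(-1/2998))/6608 = (-14 + 1/2998)*(1/6608) = -41971/2998*1/6608 = -41971/19810784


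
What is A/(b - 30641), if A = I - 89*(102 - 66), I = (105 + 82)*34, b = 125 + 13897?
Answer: -3154/16619 ≈ -0.18978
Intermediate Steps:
b = 14022
I = 6358 (I = 187*34 = 6358)
A = 3154 (A = 6358 - 89*(102 - 66) = 6358 - 89*36 = 6358 - 1*3204 = 6358 - 3204 = 3154)
A/(b - 30641) = 3154/(14022 - 30641) = 3154/(-16619) = 3154*(-1/16619) = -3154/16619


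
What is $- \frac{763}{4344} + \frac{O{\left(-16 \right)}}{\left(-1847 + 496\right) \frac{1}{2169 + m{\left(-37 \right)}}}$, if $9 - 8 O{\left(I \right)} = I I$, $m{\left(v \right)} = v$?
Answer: $\frac{284915159}{5868744} \approx 48.548$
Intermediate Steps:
$O{\left(I \right)} = \frac{9}{8} - \frac{I^{2}}{8}$ ($O{\left(I \right)} = \frac{9}{8} - \frac{I I}{8} = \frac{9}{8} - \frac{I^{2}}{8}$)
$- \frac{763}{4344} + \frac{O{\left(-16 \right)}}{\left(-1847 + 496\right) \frac{1}{2169 + m{\left(-37 \right)}}} = - \frac{763}{4344} + \frac{\frac{9}{8} - \frac{\left(-16\right)^{2}}{8}}{\left(-1847 + 496\right) \frac{1}{2169 - 37}} = \left(-763\right) \frac{1}{4344} + \frac{\frac{9}{8} - 32}{\left(-1351\right) \frac{1}{2132}} = - \frac{763}{4344} + \frac{\frac{9}{8} - 32}{\left(-1351\right) \frac{1}{2132}} = - \frac{763}{4344} - \frac{247}{8 \left(- \frac{1351}{2132}\right)} = - \frac{763}{4344} - - \frac{131651}{2702} = - \frac{763}{4344} + \frac{131651}{2702} = \frac{284915159}{5868744}$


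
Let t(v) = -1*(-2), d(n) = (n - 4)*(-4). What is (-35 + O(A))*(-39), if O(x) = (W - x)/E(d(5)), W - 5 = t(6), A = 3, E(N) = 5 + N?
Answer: 1209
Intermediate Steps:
d(n) = 16 - 4*n (d(n) = (-4 + n)*(-4) = 16 - 4*n)
t(v) = 2
W = 7 (W = 5 + 2 = 7)
O(x) = 7 - x (O(x) = (7 - x)/(5 + (16 - 4*5)) = (7 - x)/(5 + (16 - 20)) = (7 - x)/(5 - 4) = (7 - x)/1 = (7 - x)*1 = 7 - x)
(-35 + O(A))*(-39) = (-35 + (7 - 1*3))*(-39) = (-35 + (7 - 3))*(-39) = (-35 + 4)*(-39) = -31*(-39) = 1209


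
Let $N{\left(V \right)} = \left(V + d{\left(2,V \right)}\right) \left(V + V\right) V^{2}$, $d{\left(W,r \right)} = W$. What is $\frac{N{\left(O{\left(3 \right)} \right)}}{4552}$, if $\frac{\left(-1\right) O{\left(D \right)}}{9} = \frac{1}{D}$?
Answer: $\frac{27}{2276} \approx 0.011863$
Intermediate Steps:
$O{\left(D \right)} = - \frac{9}{D}$
$N{\left(V \right)} = 2 V^{3} \left(2 + V\right)$ ($N{\left(V \right)} = \left(V + 2\right) \left(V + V\right) V^{2} = \left(2 + V\right) 2 V V^{2} = 2 V \left(2 + V\right) V^{2} = 2 V^{3} \left(2 + V\right)$)
$\frac{N{\left(O{\left(3 \right)} \right)}}{4552} = \frac{2 \left(- \frac{9}{3}\right)^{3} \left(2 - \frac{9}{3}\right)}{4552} = 2 \left(\left(-9\right) \frac{1}{3}\right)^{3} \left(2 - 3\right) \frac{1}{4552} = 2 \left(-3\right)^{3} \left(2 - 3\right) \frac{1}{4552} = 2 \left(-27\right) \left(-1\right) \frac{1}{4552} = 54 \cdot \frac{1}{4552} = \frac{27}{2276}$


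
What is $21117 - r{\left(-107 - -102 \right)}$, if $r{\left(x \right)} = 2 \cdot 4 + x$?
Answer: $21114$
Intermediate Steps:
$r{\left(x \right)} = 8 + x$
$21117 - r{\left(-107 - -102 \right)} = 21117 - \left(8 - 5\right) = 21117 - 3 = 21114$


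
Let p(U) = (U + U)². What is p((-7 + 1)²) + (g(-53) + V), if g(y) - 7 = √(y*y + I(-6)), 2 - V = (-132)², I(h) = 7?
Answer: -12231 + 16*√11 ≈ -12178.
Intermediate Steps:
p(U) = 4*U² (p(U) = (2*U)² = 4*U²)
V = -17422 (V = 2 - 1*(-132)² = 2 - 1*17424 = 2 - 17424 = -17422)
g(y) = 7 + √(7 + y²) (g(y) = 7 + √(y*y + 7) = 7 + √(y² + 7) = 7 + √(7 + y²))
p((-7 + 1)²) + (g(-53) + V) = 4*((-7 + 1)²)² + ((7 + √(7 + (-53)²)) - 17422) = 4*((-6)²)² + ((7 + √(7 + 2809)) - 17422) = 4*36² + ((7 + √2816) - 17422) = 4*1296 + ((7 + 16*√11) - 17422) = 5184 + (-17415 + 16*√11) = -12231 + 16*√11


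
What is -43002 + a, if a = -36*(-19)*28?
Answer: -23850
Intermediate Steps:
a = 19152 (a = 684*28 = 19152)
-43002 + a = -43002 + 19152 = -23850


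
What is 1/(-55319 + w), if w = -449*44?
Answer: -1/75075 ≈ -1.3320e-5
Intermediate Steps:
w = -19756 (w = -1*19756 = -19756)
1/(-55319 + w) = 1/(-55319 - 19756) = 1/(-75075) = -1/75075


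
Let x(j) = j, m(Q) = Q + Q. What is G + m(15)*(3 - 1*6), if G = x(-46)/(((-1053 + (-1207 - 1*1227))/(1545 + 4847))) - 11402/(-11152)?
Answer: -90514261/19443512 ≈ -4.6552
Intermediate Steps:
m(Q) = 2*Q
G = 1659401819/19443512 (G = -46*(1545 + 4847)/(-1053 + (-1207 - 1*1227)) - 11402/(-11152) = -46*6392/(-1053 + (-1207 - 1227)) - 11402*(-1/11152) = -46*6392/(-1053 - 2434) + 5701/5576 = -46/((-3487*1/6392)) + 5701/5576 = -46/(-3487/6392) + 5701/5576 = -46*(-6392/3487) + 5701/5576 = 294032/3487 + 5701/5576 = 1659401819/19443512 ≈ 85.345)
G + m(15)*(3 - 1*6) = 1659401819/19443512 + (2*15)*(3 - 1*6) = 1659401819/19443512 + 30*(3 - 6) = 1659401819/19443512 + 30*(-3) = 1659401819/19443512 - 90 = -90514261/19443512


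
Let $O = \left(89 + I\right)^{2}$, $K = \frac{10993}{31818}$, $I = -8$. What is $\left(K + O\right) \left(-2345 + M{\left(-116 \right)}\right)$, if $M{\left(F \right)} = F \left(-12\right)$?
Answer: $- \frac{198956753123}{31818} \approx -6.253 \cdot 10^{6}$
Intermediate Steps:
$M{\left(F \right)} = - 12 F$
$K = \frac{10993}{31818}$ ($K = 10993 \cdot \frac{1}{31818} = \frac{10993}{31818} \approx 0.3455$)
$O = 6561$ ($O = \left(89 - 8\right)^{2} = 81^{2} = 6561$)
$\left(K + O\right) \left(-2345 + M{\left(-116 \right)}\right) = \left(\frac{10993}{31818} + 6561\right) \left(-2345 - -1392\right) = \frac{208768891 \left(-2345 + 1392\right)}{31818} = \frac{208768891}{31818} \left(-953\right) = - \frac{198956753123}{31818}$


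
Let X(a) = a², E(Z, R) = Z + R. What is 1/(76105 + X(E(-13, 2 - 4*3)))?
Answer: 1/76634 ≈ 1.3049e-5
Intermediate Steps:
E(Z, R) = R + Z
1/(76105 + X(E(-13, 2 - 4*3))) = 1/(76105 + ((2 - 4*3) - 13)²) = 1/(76105 + ((2 - 12) - 13)²) = 1/(76105 + (-10 - 13)²) = 1/(76105 + (-23)²) = 1/(76105 + 529) = 1/76634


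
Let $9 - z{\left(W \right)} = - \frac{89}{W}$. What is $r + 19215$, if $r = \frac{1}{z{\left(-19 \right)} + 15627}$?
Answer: $\frac{5706758944}{296995} \approx 19215.0$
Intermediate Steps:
$z{\left(W \right)} = 9 + \frac{89}{W}$ ($z{\left(W \right)} = 9 - - \frac{89}{W} = 9 + \frac{89}{W}$)
$r = \frac{19}{296995}$ ($r = \frac{1}{\left(9 + \frac{89}{-19}\right) + 15627} = \frac{1}{\left(9 + 89 \left(- \frac{1}{19}\right)\right) + 15627} = \frac{1}{\left(9 - \frac{89}{19}\right) + 15627} = \frac{1}{\frac{82}{19} + 15627} = \frac{1}{\frac{296995}{19}} = \frac{19}{296995} \approx 6.3974 \cdot 10^{-5}$)
$r + 19215 = \frac{19}{296995} + 19215 = \frac{5706758944}{296995}$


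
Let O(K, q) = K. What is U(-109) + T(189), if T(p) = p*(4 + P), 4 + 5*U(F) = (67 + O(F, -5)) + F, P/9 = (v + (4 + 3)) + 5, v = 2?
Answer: 24539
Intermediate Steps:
P = 126 (P = 9*((2 + (4 + 3)) + 5) = 9*((2 + 7) + 5) = 9*(9 + 5) = 9*14 = 126)
U(F) = 63/5 + 2*F/5 (U(F) = -⅘ + ((67 + F) + F)/5 = -⅘ + (67 + 2*F)/5 = -⅘ + (67/5 + 2*F/5) = 63/5 + 2*F/5)
T(p) = 130*p (T(p) = p*(4 + 126) = p*130 = 130*p)
U(-109) + T(189) = (63/5 + (⅖)*(-109)) + 130*189 = (63/5 - 218/5) + 24570 = -31 + 24570 = 24539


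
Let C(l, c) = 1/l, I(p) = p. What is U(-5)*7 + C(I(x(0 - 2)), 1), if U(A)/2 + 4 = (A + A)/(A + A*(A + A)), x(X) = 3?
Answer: -529/9 ≈ -58.778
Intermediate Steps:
U(A) = -8 + 4*A/(A + 2*A**2) (U(A) = -8 + 2*((A + A)/(A + A*(A + A))) = -8 + 2*((2*A)/(A + A*(2*A))) = -8 + 2*((2*A)/(A + 2*A**2)) = -8 + 2*(2*A/(A + 2*A**2)) = -8 + 4*A/(A + 2*A**2))
U(-5)*7 + C(I(x(0 - 2)), 1) = (4*(-1 - 4*(-5))/(1 + 2*(-5)))*7 + 1/3 = (4*(-1 + 20)/(1 - 10))*7 + 1/3 = (4*19/(-9))*7 + 1/3 = (4*(-1/9)*19)*7 + 1/3 = -76/9*7 + 1/3 = -532/9 + 1/3 = -529/9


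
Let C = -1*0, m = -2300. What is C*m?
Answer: 0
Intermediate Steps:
C = 0
C*m = 0*(-2300) = 0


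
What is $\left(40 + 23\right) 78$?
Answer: $4914$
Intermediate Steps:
$\left(40 + 23\right) 78 = 63 \cdot 78 = 4914$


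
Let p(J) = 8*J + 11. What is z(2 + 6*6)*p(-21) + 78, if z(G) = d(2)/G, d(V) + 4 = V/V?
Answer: 3435/38 ≈ 90.395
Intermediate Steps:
d(V) = -3 (d(V) = -4 + V/V = -4 + 1 = -3)
p(J) = 11 + 8*J
z(G) = -3/G
z(2 + 6*6)*p(-21) + 78 = (-3/(2 + 6*6))*(11 + 8*(-21)) + 78 = (-3/(2 + 36))*(11 - 168) + 78 = -3/38*(-157) + 78 = 471/38 + 78 = 3435/38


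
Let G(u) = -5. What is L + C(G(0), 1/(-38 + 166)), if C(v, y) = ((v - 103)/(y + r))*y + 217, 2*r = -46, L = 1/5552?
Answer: 131343773/605168 ≈ 217.04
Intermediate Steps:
L = 1/5552 ≈ 0.00018012
r = -23 (r = (1/2)*(-46) = -23)
C(v, y) = 217 + y*(-103 + v)/(-23 + y) (C(v, y) = ((v - 103)/(y - 23))*y + 217 = ((-103 + v)/(-23 + y))*y + 217 = y*(-103 + v)/(-23 + y) + 217 = 217 + y*(-103 + v)/(-23 + y))
L + C(G(0), 1/(-38 + 166)) = 1/5552 + (-4991 + 114/(-38 + 166) - 5/(-38 + 166))/(-23 + 1/(-38 + 166)) = 1/5552 + (-4991 + 114/128 - 5/128)/(-23 + 1/128) = 1/5552 + (-4991 + 114*(1/128) - 5*1/128)/(-23 + 1/128) = 1/5552 + (-4991 + 57/64 - 5/128)/(-2943/128) = 1/5552 - 128/2943*(-638739/128) = 1/5552 + 23657/109 = 131343773/605168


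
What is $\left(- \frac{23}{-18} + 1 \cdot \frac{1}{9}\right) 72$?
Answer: $100$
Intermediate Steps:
$\left(- \frac{23}{-18} + 1 \cdot \frac{1}{9}\right) 72 = \left(\left(-23\right) \left(- \frac{1}{18}\right) + 1 \cdot \frac{1}{9}\right) 72 = \left(\frac{23}{18} + \frac{1}{9}\right) 72 = \frac{25}{18} \cdot 72 = 100$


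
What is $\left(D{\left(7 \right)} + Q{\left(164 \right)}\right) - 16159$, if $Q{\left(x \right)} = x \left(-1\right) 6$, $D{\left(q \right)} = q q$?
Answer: $-17094$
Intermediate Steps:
$D{\left(q \right)} = q^{2}$
$Q{\left(x \right)} = - 6 x$ ($Q{\left(x \right)} = - x 6 = - 6 x$)
$\left(D{\left(7 \right)} + Q{\left(164 \right)}\right) - 16159 = \left(7^{2} - 984\right) - 16159 = \left(49 - 984\right) - 16159 = -935 - 16159 = -17094$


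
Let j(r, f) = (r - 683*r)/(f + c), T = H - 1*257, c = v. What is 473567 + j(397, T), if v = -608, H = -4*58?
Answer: 519773753/1097 ≈ 4.7381e+5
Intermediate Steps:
H = -232
c = -608
T = -489 (T = -232 - 1*257 = -232 - 257 = -489)
j(r, f) = -682*r/(-608 + f) (j(r, f) = (r - 683*r)/(f - 608) = (-682*r)/(-608 + f) = -682*r/(-608 + f))
473567 + j(397, T) = 473567 - 682*397/(-608 - 489) = 473567 - 682*397/(-1097) = 473567 - 682*397*(-1/1097) = 473567 + 270754/1097 = 519773753/1097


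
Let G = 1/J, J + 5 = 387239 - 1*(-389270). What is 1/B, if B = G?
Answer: 776504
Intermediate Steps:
J = 776504 (J = -5 + (387239 - 1*(-389270)) = -5 + (387239 + 389270) = -5 + 776509 = 776504)
G = 1/776504 ≈ 1.2878e-6
B = 1/776504 ≈ 1.2878e-6
1/B = 1/(1/776504) = 776504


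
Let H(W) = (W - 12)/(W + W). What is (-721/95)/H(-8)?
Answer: -2884/475 ≈ -6.0716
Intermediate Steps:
H(W) = (-12 + W)/(2*W) (H(W) = (-12 + W)/((2*W)) = (-12 + W)*(1/(2*W)) = (-12 + W)/(2*W))
(-721/95)/H(-8) = (-721/95)/(((1/2)*(-12 - 8)/(-8))) = (-721*1/95)/(((1/2)*(-1/8)*(-20))) = -721/(95*5/4) = -721/95*4/5 = -2884/475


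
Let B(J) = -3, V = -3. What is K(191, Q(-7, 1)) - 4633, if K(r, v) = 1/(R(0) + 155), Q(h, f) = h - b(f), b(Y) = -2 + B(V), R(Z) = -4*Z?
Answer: -718114/155 ≈ -4633.0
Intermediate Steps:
b(Y) = -5 (b(Y) = -2 - 3 = -5)
Q(h, f) = 5 + h (Q(h, f) = h - 1*(-5) = h + 5 = 5 + h)
K(r, v) = 1/155 (K(r, v) = 1/(-4*0 + 155) = 1/(0 + 155) = 1/155)
K(191, Q(-7, 1)) - 4633 = 1/155 - 4633 = -718114/155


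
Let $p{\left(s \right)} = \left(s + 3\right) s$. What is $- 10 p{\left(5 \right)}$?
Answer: $-400$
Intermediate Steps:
$p{\left(s \right)} = s \left(3 + s\right)$ ($p{\left(s \right)} = \left(3 + s\right) s = s \left(3 + s\right)$)
$- 10 p{\left(5 \right)} = - 10 \cdot 5 \left(3 + 5\right) = - 10 \cdot 5 \cdot 8 = \left(-10\right) 40 = -400$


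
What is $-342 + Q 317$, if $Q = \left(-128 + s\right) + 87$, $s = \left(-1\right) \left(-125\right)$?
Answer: $26286$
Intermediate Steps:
$s = 125$
$Q = 84$ ($Q = \left(-128 + 125\right) + 87 = -3 + 87 = 84$)
$-342 + Q 317 = -342 + 84 \cdot 317 = -342 + 26628 = 26286$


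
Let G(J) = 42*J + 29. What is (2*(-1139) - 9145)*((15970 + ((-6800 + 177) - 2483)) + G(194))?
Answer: -171813343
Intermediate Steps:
G(J) = 29 + 42*J
(2*(-1139) - 9145)*((15970 + ((-6800 + 177) - 2483)) + G(194)) = (2*(-1139) - 9145)*((15970 + ((-6800 + 177) - 2483)) + (29 + 42*194)) = (-2278 - 9145)*((15970 + (-6623 - 2483)) + (29 + 8148)) = -11423*((15970 - 9106) + 8177) = -11423*(6864 + 8177) = -11423*15041 = -171813343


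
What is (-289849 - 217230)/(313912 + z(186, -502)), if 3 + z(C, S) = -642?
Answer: -507079/313267 ≈ -1.6187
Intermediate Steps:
z(C, S) = -645 (z(C, S) = -3 - 642 = -645)
(-289849 - 217230)/(313912 + z(186, -502)) = (-289849 - 217230)/(313912 - 645) = -507079/313267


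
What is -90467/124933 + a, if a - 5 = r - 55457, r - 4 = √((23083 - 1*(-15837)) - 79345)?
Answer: -6927375451/124933 + 35*I*√33 ≈ -55449.0 + 201.06*I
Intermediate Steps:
r = 4 + 35*I*√33 (r = 4 + √((23083 - 1*(-15837)) - 79345) = 4 + √((23083 + 15837) - 79345) = 4 + √(38920 - 79345) = 4 + √(-40425) = 4 + 35*I*√33 ≈ 4.0 + 201.06*I)
a = -55448 + 35*I*√33 (a = 5 + ((4 + 35*I*√33) - 55457) = 5 + (-55453 + 35*I*√33) = -55448 + 35*I*√33 ≈ -55448.0 + 201.06*I)
-90467/124933 + a = -90467/124933 + (-55448 + 35*I*√33) = -6927375451/124933 + 35*I*√33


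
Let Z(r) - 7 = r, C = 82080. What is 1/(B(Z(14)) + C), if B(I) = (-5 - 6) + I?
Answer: 1/82090 ≈ 1.2182e-5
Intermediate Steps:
Z(r) = 7 + r
B(I) = -11 + I
1/(B(Z(14)) + C) = 1/((-11 + (7 + 14)) + 82080) = 1/((-11 + 21) + 82080) = 1/(10 + 82080) = 1/82090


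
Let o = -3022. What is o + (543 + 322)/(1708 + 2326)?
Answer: -12189883/4034 ≈ -3021.8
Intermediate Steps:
o + (543 + 322)/(1708 + 2326) = -3022 + (543 + 322)/(1708 + 2326) = -3022 + 865/4034 = -12189883/4034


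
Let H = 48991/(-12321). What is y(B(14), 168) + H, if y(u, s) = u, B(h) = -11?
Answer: -184522/12321 ≈ -14.976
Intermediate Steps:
H = -48991/12321 (H = 48991*(-1/12321) = -48991/12321 ≈ -3.9762)
y(B(14), 168) + H = -11 - 48991/12321 = -184522/12321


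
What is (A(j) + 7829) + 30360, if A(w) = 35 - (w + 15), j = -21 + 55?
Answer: 38175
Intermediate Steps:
j = 34
A(w) = 20 - w (A(w) = 35 - (15 + w) = 35 + (-15 - w) = 20 - w)
(A(j) + 7829) + 30360 = ((20 - 1*34) + 7829) + 30360 = ((20 - 34) + 7829) + 30360 = (-14 + 7829) + 30360 = 7815 + 30360 = 38175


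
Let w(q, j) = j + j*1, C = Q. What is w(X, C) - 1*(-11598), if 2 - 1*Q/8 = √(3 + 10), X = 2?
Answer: 11630 - 16*√13 ≈ 11572.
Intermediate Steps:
Q = 16 - 8*√13 (Q = 16 - 8*√(3 + 10) = 16 - 8*√13 ≈ -12.844)
C = 16 - 8*√13 ≈ -12.844
w(q, j) = 2*j (w(q, j) = j + j = 2*j)
w(X, C) - 1*(-11598) = 2*(16 - 8*√13) - 1*(-11598) = (32 - 16*√13) + 11598 = 11630 - 16*√13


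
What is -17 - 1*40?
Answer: -57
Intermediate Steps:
-17 - 1*40 = -17 - 40 = -57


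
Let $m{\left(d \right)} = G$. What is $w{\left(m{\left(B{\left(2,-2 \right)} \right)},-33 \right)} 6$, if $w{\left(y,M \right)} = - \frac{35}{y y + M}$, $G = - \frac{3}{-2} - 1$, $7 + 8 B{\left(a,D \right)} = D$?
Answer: $\frac{840}{131} \approx 6.4122$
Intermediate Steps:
$B{\left(a,D \right)} = - \frac{7}{8} + \frac{D}{8}$
$G = \frac{1}{2}$ ($G = \left(-3\right) \left(- \frac{1}{2}\right) - 1 = \frac{3}{2} - 1 = \frac{1}{2} \approx 0.5$)
$m{\left(d \right)} = \frac{1}{2}$
$w{\left(y,M \right)} = - \frac{35}{M + y^{2}}$ ($w{\left(y,M \right)} = - \frac{35}{y^{2} + M} = - \frac{35}{M + y^{2}}$)
$w{\left(m{\left(B{\left(2,-2 \right)} \right)},-33 \right)} 6 = - \frac{35}{-33 + \left(\frac{1}{2}\right)^{2}} \cdot 6 = - \frac{35}{-33 + \frac{1}{4}} \cdot 6 = - \frac{35}{- \frac{131}{4}} \cdot 6 = \left(-35\right) \left(- \frac{4}{131}\right) 6 = \frac{140}{131} \cdot 6 = \frac{840}{131}$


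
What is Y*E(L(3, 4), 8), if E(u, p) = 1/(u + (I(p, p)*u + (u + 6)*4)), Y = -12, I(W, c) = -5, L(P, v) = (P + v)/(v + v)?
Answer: -1/2 ≈ -0.50000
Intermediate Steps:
L(P, v) = (P + v)/(2*v) (L(P, v) = (P + v)/((2*v)) = (P + v)*(1/(2*v)) = (P + v)/(2*v))
E(u, p) = 1/24 (E(u, p) = 1/(u + (-5*u + (u + 6)*4)) = 1/(u + (-5*u + (6 + u)*4)) = 1/(u + (-5*u + (24 + 4*u))) = 1/(u + (24 - u)) = 1/24)
Y*E(L(3, 4), 8) = -12*1/24 = -1/2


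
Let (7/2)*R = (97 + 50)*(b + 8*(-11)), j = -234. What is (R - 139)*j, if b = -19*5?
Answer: 1831050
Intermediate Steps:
b = -95
R = -7686 (R = 2*((97 + 50)*(-95 + 8*(-11)))/7 = 2*(147*(-95 - 88))/7 = 2*(147*(-183))/7 = (2/7)*(-26901) = -7686)
(R - 139)*j = (-7686 - 139)*(-234) = -7825*(-234) = 1831050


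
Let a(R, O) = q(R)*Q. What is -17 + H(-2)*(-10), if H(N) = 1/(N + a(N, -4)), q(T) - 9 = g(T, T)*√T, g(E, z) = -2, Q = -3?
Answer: -15231/913 + 60*I*√2/913 ≈ -16.682 + 0.092938*I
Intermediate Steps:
q(T) = 9 - 2*√T
a(R, O) = -27 + 6*√R (a(R, O) = (9 - 2*√R)*(-3) = -27 + 6*√R)
H(N) = 1/(-27 + N + 6*√N) (H(N) = 1/(N + (-27 + 6*√N)) = 1/(-27 + N + 6*√N))
-17 + H(-2)*(-10) = -17 - 10/(-27 - 2 + 6*√(-2)) = -17 - 10/(-27 - 2 + 6*(I*√2)) = -17 - 10/(-27 - 2 + 6*I*√2) = -17 - 10/(-29 + 6*I*√2)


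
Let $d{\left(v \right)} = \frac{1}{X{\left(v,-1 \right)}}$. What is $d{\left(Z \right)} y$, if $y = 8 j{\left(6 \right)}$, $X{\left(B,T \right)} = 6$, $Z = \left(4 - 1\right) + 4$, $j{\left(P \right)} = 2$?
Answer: $\frac{8}{3} \approx 2.6667$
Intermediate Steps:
$Z = 7$ ($Z = 3 + 4 = 7$)
$y = 16$ ($y = 8 \cdot 2 = 16$)
$d{\left(v \right)} = \frac{1}{6}$
$d{\left(Z \right)} y = \frac{1}{6} \cdot 16 = \frac{8}{3}$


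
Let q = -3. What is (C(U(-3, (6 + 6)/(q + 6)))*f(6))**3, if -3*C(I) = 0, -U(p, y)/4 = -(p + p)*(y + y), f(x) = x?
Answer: 0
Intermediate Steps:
U(p, y) = 16*p*y (U(p, y) = -(-4)*(p + p)*(y + y) = -(-4)*(2*p)*(2*y) = -(-4)*4*p*y = -(-16)*p*y = 16*p*y)
C(I) = 0 (C(I) = -1/3*0 = 0)
(C(U(-3, (6 + 6)/(q + 6)))*f(6))**3 = (0*6)**3 = 0**3 = 0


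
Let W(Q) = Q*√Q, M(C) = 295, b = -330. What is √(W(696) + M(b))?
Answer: √(295 + 1392*√174) ≈ 136.59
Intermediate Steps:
W(Q) = Q^(3/2)
√(W(696) + M(b)) = √(696^(3/2) + 295) = √(1392*√174 + 295) = √(295 + 1392*√174)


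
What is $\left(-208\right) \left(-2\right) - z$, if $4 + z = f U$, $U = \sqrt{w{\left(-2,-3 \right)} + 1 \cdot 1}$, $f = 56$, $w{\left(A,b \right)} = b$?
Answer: $420 - 56 i \sqrt{2} \approx 420.0 - 79.196 i$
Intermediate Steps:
$U = i \sqrt{2}$ ($U = \sqrt{-3 + 1 \cdot 1} = \sqrt{-3 + 1} = \sqrt{-2} = i \sqrt{2} \approx 1.4142 i$)
$z = -4 + 56 i \sqrt{2} \approx -4.0 + 79.196 i$
$\left(-208\right) \left(-2\right) - z = \left(-208\right) \left(-2\right) - \left(-4 + 56 i \sqrt{2}\right) = 416 + \left(4 - 56 i \sqrt{2}\right) = 420 - 56 i \sqrt{2}$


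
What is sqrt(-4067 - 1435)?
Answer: I*sqrt(5502) ≈ 74.175*I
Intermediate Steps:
sqrt(-4067 - 1435) = sqrt(-5502) = I*sqrt(5502)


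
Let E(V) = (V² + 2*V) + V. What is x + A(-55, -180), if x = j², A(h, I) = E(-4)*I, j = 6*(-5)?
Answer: 180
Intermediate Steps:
j = -30
E(V) = V² + 3*V
A(h, I) = 4*I (A(h, I) = (-4*(3 - 4))*I = (-4*(-1))*I = 4*I)
x = 900 (x = (-30)² = 900)
x + A(-55, -180) = 900 + 4*(-180) = 900 - 720 = 180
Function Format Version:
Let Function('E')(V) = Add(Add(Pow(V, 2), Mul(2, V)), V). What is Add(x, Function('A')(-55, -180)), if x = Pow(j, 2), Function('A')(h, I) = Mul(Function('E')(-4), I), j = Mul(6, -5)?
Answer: 180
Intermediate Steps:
j = -30
Function('E')(V) = Add(Pow(V, 2), Mul(3, V))
Function('A')(h, I) = Mul(4, I) (Function('A')(h, I) = Mul(Mul(-4, Add(3, -4)), I) = Mul(Mul(-4, -1), I) = Mul(4, I))
x = 900 (x = Pow(-30, 2) = 900)
Add(x, Function('A')(-55, -180)) = Add(900, Mul(4, -180)) = Add(900, -720) = 180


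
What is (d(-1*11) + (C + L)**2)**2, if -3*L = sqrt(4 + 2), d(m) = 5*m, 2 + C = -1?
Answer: 18712/9 - 544*sqrt(6)/3 ≈ 1634.9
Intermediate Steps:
C = -3 (C = -2 - 1 = -3)
L = -sqrt(6)/3 (L = -sqrt(4 + 2)/3 = -sqrt(6)/3 ≈ -0.81650)
(d(-1*11) + (C + L)**2)**2 = (5*(-1*11) + (-3 - sqrt(6)/3)**2)**2 = (5*(-11) + (-3 - sqrt(6)/3)**2)**2 = (-55 + (-3 - sqrt(6)/3)**2)**2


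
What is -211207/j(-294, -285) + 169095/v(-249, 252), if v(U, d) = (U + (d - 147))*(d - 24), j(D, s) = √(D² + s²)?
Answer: -56365/10944 - 211207*√18629/55887 ≈ -520.96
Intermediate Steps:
v(U, d) = (-24 + d)*(-147 + U + d) (v(U, d) = (U + (-147 + d))*(-24 + d) = (-147 + U + d)*(-24 + d) = (-24 + d)*(-147 + U + d))
-211207/j(-294, -285) + 169095/v(-249, 252) = -211207/√((-294)² + (-285)²) + 169095/(3528 + 252² - 171*252 - 24*(-249) - 249*252) = -211207/√(86436 + 81225) + 169095/(3528 + 63504 - 43092 + 5976 - 62748) = -211207*√18629/55887 + 169095/(-32832) = -211207*√18629/55887 + 169095*(-1/32832) = -211207*√18629/55887 - 56365/10944 = -56365/10944 - 211207*√18629/55887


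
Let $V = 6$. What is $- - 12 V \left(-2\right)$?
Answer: $-144$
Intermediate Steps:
$- - 12 V \left(-2\right) = - \left(-12\right) 6 \left(-2\right) = - \left(-72\right) \left(-2\right) = \left(-1\right) 144 = -144$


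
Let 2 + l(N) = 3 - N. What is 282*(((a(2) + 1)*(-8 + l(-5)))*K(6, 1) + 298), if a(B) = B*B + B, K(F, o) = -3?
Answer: 95880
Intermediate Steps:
a(B) = B + B² (a(B) = B² + B = B + B²)
l(N) = 1 - N (l(N) = -2 + (3 - N) = 1 - N)
282*(((a(2) + 1)*(-8 + l(-5)))*K(6, 1) + 298) = 282*(((2*(1 + 2) + 1)*(-8 + (1 - 1*(-5))))*(-3) + 298) = 282*(((2*3 + 1)*(-8 + (1 + 5)))*(-3) + 298) = 282*(((6 + 1)*(-8 + 6))*(-3) + 298) = 282*((7*(-2))*(-3) + 298) = 282*(-14*(-3) + 298) = 282*(42 + 298) = 282*340 = 95880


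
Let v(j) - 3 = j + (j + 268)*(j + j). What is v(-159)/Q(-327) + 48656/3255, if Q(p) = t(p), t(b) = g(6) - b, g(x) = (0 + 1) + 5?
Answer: -10792238/120435 ≈ -89.610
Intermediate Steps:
g(x) = 6 (g(x) = 1 + 5 = 6)
t(b) = 6 - b
Q(p) = 6 - p
v(j) = 3 + j + 2*j*(268 + j) (v(j) = 3 + (j + (j + 268)*(j + j)) = 3 + (j + (268 + j)*(2*j)) = 3 + (j + 2*j*(268 + j)) = 3 + j + 2*j*(268 + j))
v(-159)/Q(-327) + 48656/3255 = (3 + 2*(-159)**2 + 537*(-159))/(6 - 1*(-327)) + 48656/3255 = (3 + 2*25281 - 85383)/(6 + 327) + 48656*(1/3255) = (3 + 50562 - 85383)/333 + 48656/3255 = -34818*1/333 + 48656/3255 = -11606/111 + 48656/3255 = -10792238/120435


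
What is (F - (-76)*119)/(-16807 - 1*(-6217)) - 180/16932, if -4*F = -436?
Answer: -4357911/4980830 ≈ -0.87494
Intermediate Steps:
F = 109 (F = -1/4*(-436) = 109)
(F - (-76)*119)/(-16807 - 1*(-6217)) - 180/16932 = (109 - (-76)*119)/(-16807 - 1*(-6217)) - 180/16932 = (109 - 1*(-9044))/(-16807 + 6217) - 180*1/16932 = (109 + 9044)/(-10590) - 15/1411 = 9153*(-1/10590) - 15/1411 = -3051/3530 - 15/1411 = -4357911/4980830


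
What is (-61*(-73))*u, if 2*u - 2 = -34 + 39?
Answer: 31171/2 ≈ 15586.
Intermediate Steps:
u = 7/2 (u = 1 + (-34 + 39)/2 = 1 + (½)*5 = 1 + 5/2 = 7/2 ≈ 3.5000)
(-61*(-73))*u = -61*(-73)*(7/2) = 4453*(7/2) = 31171/2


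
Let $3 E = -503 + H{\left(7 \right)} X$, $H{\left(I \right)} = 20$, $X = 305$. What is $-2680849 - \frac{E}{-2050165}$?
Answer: $- \frac{16488548364658}{6150495} \approx -2.6808 \cdot 10^{6}$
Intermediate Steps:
$E = \frac{5597}{3}$ ($E = \frac{-503 + 20 \cdot 305}{3} = \frac{-503 + 6100}{3} = \frac{1}{3} \cdot 5597 = \frac{5597}{3} \approx 1865.7$)
$-2680849 - \frac{E}{-2050165} = -2680849 - \frac{5597}{3 \left(-2050165\right)} = -2680849 - \frac{5597}{3} \left(- \frac{1}{2050165}\right) = -2680849 - - \frac{5597}{6150495} = -2680849 + \frac{5597}{6150495} = - \frac{16488548364658}{6150495}$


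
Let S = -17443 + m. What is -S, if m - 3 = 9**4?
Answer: 10879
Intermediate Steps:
m = 6564 (m = 3 + 9**4 = 3 + 6561 = 6564)
S = -10879 (S = -17443 + 6564 = -10879)
-S = -1*(-10879) = 10879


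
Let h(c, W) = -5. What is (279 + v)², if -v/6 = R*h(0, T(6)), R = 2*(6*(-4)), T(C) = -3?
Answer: 1347921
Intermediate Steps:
R = -48 (R = 2*(-24) = -48)
v = -1440 (v = -(-288)*(-5) = -6*240 = -1440)
(279 + v)² = (279 - 1440)² = (-1161)² = 1347921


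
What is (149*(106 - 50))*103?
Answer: 859432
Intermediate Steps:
(149*(106 - 50))*103 = (149*56)*103 = 8344*103 = 859432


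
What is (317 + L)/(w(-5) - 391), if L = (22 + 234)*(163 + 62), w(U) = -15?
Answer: -57917/406 ≈ -142.65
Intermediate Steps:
L = 57600 (L = 256*225 = 57600)
(317 + L)/(w(-5) - 391) = (317 + 57600)/(-15 - 391) = 57917/(-406) = 57917*(-1/406) = -57917/406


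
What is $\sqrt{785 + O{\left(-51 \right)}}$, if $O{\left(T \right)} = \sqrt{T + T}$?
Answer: $\sqrt{785 + i \sqrt{102}} \approx 28.018 + 0.1802 i$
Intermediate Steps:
$O{\left(T \right)} = \sqrt{2} \sqrt{T}$ ($O{\left(T \right)} = \sqrt{2 T} = \sqrt{2} \sqrt{T}$)
$\sqrt{785 + O{\left(-51 \right)}} = \sqrt{785 + \sqrt{2} \sqrt{-51}} = \sqrt{785 + \sqrt{2} i \sqrt{51}} = \sqrt{785 + i \sqrt{102}}$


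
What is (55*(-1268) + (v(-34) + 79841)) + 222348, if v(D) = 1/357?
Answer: 82984294/357 ≈ 2.3245e+5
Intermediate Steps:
v(D) = 1/357
(55*(-1268) + (v(-34) + 79841)) + 222348 = (55*(-1268) + (1/357 + 79841)) + 222348 = (-69740 + 28503238/357) + 222348 = 3606058/357 + 222348 = 82984294/357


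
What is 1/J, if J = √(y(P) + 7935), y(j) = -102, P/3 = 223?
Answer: √7833/7833 ≈ 0.011299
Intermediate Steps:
P = 669 (P = 3*223 = 669)
J = √7833 (J = √(-102 + 7935) = √7833 ≈ 88.504)
1/J = 1/(√7833) = √7833/7833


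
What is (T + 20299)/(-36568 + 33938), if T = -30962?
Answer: 10663/2630 ≈ 4.0544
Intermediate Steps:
(T + 20299)/(-36568 + 33938) = (-30962 + 20299)/(-36568 + 33938) = -10663/(-2630) = -10663*(-1/2630) = 10663/2630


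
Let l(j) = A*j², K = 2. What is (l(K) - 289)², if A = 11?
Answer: 60025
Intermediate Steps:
l(j) = 11*j²
(l(K) - 289)² = (11*2² - 289)² = (11*4 - 289)² = (44 - 289)² = (-245)² = 60025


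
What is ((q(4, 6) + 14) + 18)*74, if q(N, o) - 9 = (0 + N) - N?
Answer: 3034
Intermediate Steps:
q(N, o) = 9 (q(N, o) = 9 + ((0 + N) - N) = 9 + (N - N) = 9 + 0 = 9)
((q(4, 6) + 14) + 18)*74 = ((9 + 14) + 18)*74 = (23 + 18)*74 = 41*74 = 3034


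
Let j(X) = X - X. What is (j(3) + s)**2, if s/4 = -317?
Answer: 1607824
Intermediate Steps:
j(X) = 0
s = -1268 (s = 4*(-317) = -1268)
(j(3) + s)**2 = (0 - 1268)**2 = (-1268)**2 = 1607824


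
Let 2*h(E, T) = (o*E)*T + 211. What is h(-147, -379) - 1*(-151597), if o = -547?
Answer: -15085803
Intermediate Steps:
h(E, T) = 211/2 - 547*E*T/2 (h(E, T) = ((-547*E)*T + 211)/2 = (-547*E*T + 211)/2 = (211 - 547*E*T)/2 = 211/2 - 547*E*T/2)
h(-147, -379) - 1*(-151597) = (211/2 - 547/2*(-147)*(-379)) - 1*(-151597) = (211/2 - 30475011/2) + 151597 = -15237400 + 151597 = -15085803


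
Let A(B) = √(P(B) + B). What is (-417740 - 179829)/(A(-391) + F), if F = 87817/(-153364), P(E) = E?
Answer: 8048039206510772/18400755725361 + 14055131521998224*I*√782/18400755725361 ≈ 437.38 + 21360.0*I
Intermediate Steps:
F = -87817/153364 (F = 87817*(-1/153364) = -87817/153364 ≈ -0.57261)
A(B) = √2*√B (A(B) = √(B + B) = √(2*B) = √2*√B)
(-417740 - 179829)/(A(-391) + F) = (-417740 - 179829)/(√2*√(-391) - 87817/153364) = -597569/(√2*(I*√391) - 87817/153364) = -597569/(I*√782 - 87817/153364) = -597569/(-87817/153364 + I*√782)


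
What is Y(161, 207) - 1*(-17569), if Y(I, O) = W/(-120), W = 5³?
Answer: 421631/24 ≈ 17568.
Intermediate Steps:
W = 125
Y(I, O) = -25/24 (Y(I, O) = 125/(-120) = 125*(-1/120) = -25/24)
Y(161, 207) - 1*(-17569) = -25/24 - 1*(-17569) = -25/24 + 17569 = 421631/24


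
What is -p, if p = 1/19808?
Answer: -1/19808 ≈ -5.0485e-5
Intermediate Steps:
p = 1/19808 ≈ 5.0485e-5
-p = -1*1/19808 = -1/19808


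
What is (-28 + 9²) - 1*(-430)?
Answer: 483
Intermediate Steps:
(-28 + 9²) - 1*(-430) = (-28 + 81) + 430 = 53 + 430 = 483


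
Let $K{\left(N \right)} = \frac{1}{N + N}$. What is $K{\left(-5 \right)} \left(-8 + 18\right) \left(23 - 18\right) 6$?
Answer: $-30$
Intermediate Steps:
$K{\left(N \right)} = \frac{1}{2 N}$
$K{\left(-5 \right)} \left(-8 + 18\right) \left(23 - 18\right) 6 = \frac{1}{2 \left(-5\right)} \left(-8 + 18\right) \left(23 - 18\right) 6 = \frac{1}{2} \left(- \frac{1}{5}\right) 10 \cdot 5 \cdot 6 = \left(- \frac{1}{10}\right) 50 \cdot 6 = \left(-5\right) 6 = -30$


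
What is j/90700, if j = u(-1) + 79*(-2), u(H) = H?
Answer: -159/90700 ≈ -0.0017530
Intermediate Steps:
j = -159 (j = -1 + 79*(-2) = -1 - 158 = -159)
j/90700 = -159/90700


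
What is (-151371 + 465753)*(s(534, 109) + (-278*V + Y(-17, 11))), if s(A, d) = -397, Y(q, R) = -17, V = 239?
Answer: -21018322992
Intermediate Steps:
(-151371 + 465753)*(s(534, 109) + (-278*V + Y(-17, 11))) = (-151371 + 465753)*(-397 + (-278*239 - 17)) = 314382*(-397 + (-66442 - 17)) = 314382*(-397 - 66459) = 314382*(-66856) = -21018322992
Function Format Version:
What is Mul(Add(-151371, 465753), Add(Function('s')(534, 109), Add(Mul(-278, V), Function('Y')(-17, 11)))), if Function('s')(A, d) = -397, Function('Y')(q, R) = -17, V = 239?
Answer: -21018322992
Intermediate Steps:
Mul(Add(-151371, 465753), Add(Function('s')(534, 109), Add(Mul(-278, V), Function('Y')(-17, 11)))) = Mul(Add(-151371, 465753), Add(-397, Add(Mul(-278, 239), -17))) = Mul(314382, Add(-397, Add(-66442, -17))) = Mul(314382, Add(-397, -66459)) = Mul(314382, -66856) = -21018322992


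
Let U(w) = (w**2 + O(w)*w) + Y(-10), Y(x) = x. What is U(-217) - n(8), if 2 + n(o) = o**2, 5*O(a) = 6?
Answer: 233783/5 ≈ 46757.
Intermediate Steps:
O(a) = 6/5 (O(a) = (1/5)*6 = 6/5)
n(o) = -2 + o**2
U(w) = -10 + w**2 + 6*w/5 (U(w) = (w**2 + 6*w/5) - 10 = -10 + w**2 + 6*w/5)
U(-217) - n(8) = (-10 + (-217)**2 + (6/5)*(-217)) - (-2 + 8**2) = (-10 + 47089 - 1302/5) - (-2 + 64) = 234093/5 - 1*62 = 234093/5 - 62 = 233783/5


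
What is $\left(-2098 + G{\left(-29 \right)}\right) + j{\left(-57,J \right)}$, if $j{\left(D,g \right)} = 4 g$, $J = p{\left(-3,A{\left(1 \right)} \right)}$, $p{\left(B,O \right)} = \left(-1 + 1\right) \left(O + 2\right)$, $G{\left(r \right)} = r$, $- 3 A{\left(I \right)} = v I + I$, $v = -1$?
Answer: $-2127$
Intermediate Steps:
$A{\left(I \right)} = 0$ ($A{\left(I \right)} = - \frac{- I + I}{3} = \left(- \frac{1}{3}\right) 0 = 0$)
$p{\left(B,O \right)} = 0$ ($p{\left(B,O \right)} = 0 \left(2 + O\right) = 0$)
$J = 0$
$\left(-2098 + G{\left(-29 \right)}\right) + j{\left(-57,J \right)} = \left(-2098 - 29\right) + 4 \cdot 0 = -2127 + 0 = -2127$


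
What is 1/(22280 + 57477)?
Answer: 1/79757 ≈ 1.2538e-5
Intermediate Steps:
1/(22280 + 57477) = 1/79757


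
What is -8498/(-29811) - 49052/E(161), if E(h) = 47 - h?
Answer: 4278532/9937 ≈ 430.57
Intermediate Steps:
-8498/(-29811) - 49052/E(161) = -8498/(-29811) - 49052/(47 - 1*161) = -8498*(-1/29811) - 49052/(47 - 161) = 8498/29811 - 49052/(-114) = 8498/29811 - 49052*(-1/114) = 8498/29811 + 24526/57 = 4278532/9937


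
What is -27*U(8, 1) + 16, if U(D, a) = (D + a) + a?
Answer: -254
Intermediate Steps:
U(D, a) = D + 2*a
-27*U(8, 1) + 16 = -27*(8 + 2*1) + 16 = -27*(8 + 2) + 16 = -27*10 + 16 = -270 + 16 = -254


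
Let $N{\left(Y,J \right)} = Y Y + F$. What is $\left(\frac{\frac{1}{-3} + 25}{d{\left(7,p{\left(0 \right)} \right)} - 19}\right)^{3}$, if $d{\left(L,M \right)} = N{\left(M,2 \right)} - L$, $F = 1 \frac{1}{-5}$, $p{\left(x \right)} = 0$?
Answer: $- \frac{50653000}{60698457} \approx -0.8345$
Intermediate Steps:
$F = - \frac{1}{5}$ ($F = 1 \left(- \frac{1}{5}\right) = - \frac{1}{5} \approx -0.2$)
$N{\left(Y,J \right)} = - \frac{1}{5} + Y^{2}$ ($N{\left(Y,J \right)} = Y Y - \frac{1}{5} = Y^{2} - \frac{1}{5} = - \frac{1}{5} + Y^{2}$)
$d{\left(L,M \right)} = - \frac{1}{5} + M^{2} - L$ ($d{\left(L,M \right)} = \left(- \frac{1}{5} + M^{2}\right) - L = - \frac{1}{5} + M^{2} - L$)
$\left(\frac{\frac{1}{-3} + 25}{d{\left(7,p{\left(0 \right)} \right)} - 19}\right)^{3} = \left(\frac{\frac{1}{-3} + 25}{\left(- \frac{1}{5} + 0^{2} - 7\right) - 19}\right)^{3} = \left(\frac{- \frac{1}{3} + 25}{\left(- \frac{1}{5} + 0 - 7\right) - 19}\right)^{3} = \left(\frac{74}{3 \left(- \frac{36}{5} - 19\right)}\right)^{3} = \left(\frac{74}{3 \left(- \frac{131}{5}\right)}\right)^{3} = \left(\frac{74}{3} \left(- \frac{5}{131}\right)\right)^{3} = \left(- \frac{370}{393}\right)^{3} = - \frac{50653000}{60698457}$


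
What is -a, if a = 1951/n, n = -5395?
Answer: 1951/5395 ≈ 0.36163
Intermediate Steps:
a = -1951/5395 (a = 1951/(-5395) = 1951*(-1/5395) = -1951/5395 ≈ -0.36163)
-a = -1*(-1951/5395) = 1951/5395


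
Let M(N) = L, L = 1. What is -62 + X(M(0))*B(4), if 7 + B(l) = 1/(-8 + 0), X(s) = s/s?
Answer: -553/8 ≈ -69.125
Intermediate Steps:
M(N) = 1
X(s) = 1
B(l) = -57/8 (B(l) = -7 + 1/(-8 + 0) = -7 + 1/(-8) = -7 - ⅛ = -57/8)
-62 + X(M(0))*B(4) = -62 + 1*(-57/8) = -62 - 57/8 = -553/8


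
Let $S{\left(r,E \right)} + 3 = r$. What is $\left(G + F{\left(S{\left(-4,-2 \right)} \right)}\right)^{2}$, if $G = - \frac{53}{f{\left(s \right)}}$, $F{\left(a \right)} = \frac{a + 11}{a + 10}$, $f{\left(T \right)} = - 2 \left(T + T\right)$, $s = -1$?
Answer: $\frac{20449}{144} \approx 142.01$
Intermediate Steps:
$S{\left(r,E \right)} = -3 + r$
$f{\left(T \right)} = - 4 T$ ($f{\left(T \right)} = - 2 \cdot 2 T = - 4 T$)
$F{\left(a \right)} = \frac{11 + a}{10 + a}$
$G = - \frac{53}{4}$ ($G = - \frac{53}{\left(-4\right) \left(-1\right)} = - \frac{53}{4} \approx -13.25$)
$\left(G + F{\left(S{\left(-4,-2 \right)} \right)}\right)^{2} = \left(- \frac{53}{4} + \frac{11 - 7}{10 - 7}\right)^{2} = \left(- \frac{53}{4} + \frac{1}{3} \cdot 4\right)^{2} = \left(- \frac{53}{4} + \frac{4}{3}\right)^{2} = \left(- \frac{143}{12}\right)^{2} = \frac{20449}{144}$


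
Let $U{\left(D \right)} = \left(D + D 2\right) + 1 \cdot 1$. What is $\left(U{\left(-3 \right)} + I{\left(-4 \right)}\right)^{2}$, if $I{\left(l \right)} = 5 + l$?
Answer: $49$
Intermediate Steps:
$U{\left(D \right)} = 1 + 3 D$ ($U{\left(D \right)} = \left(D + 2 D\right) + 1 = 3 D + 1 = 1 + 3 D$)
$\left(U{\left(-3 \right)} + I{\left(-4 \right)}\right)^{2} = \left(\left(1 + 3 \left(-3\right)\right) + \left(5 - 4\right)\right)^{2} = \left(\left(1 - 9\right) + 1\right)^{2} = \left(-8 + 1\right)^{2} = \left(-7\right)^{2} = 49$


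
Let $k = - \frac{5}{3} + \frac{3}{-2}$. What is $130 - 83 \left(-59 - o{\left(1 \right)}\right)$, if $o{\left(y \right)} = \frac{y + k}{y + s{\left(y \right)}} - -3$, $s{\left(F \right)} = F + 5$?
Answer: $\frac{220513}{42} \approx 5250.3$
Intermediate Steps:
$s{\left(F \right)} = 5 + F$
$k = - \frac{19}{6}$ ($k = \left(-5\right) \frac{1}{3} + 3 \left(- \frac{1}{2}\right) = - \frac{5}{3} - \frac{3}{2} = - \frac{19}{6} \approx -3.1667$)
$o{\left(y \right)} = 3 + \frac{- \frac{19}{6} + y}{5 + 2 y}$ ($o{\left(y \right)} = \frac{y - \frac{19}{6}}{y + \left(5 + y\right)} - -3 = \frac{- \frac{19}{6} + y}{5 + 2 y} + 3 = 3 + \frac{- \frac{19}{6} + y}{5 + 2 y}$)
$130 - 83 \left(-59 - o{\left(1 \right)}\right) = 130 - 83 \left(-59 - \frac{71 + 42 \cdot 1}{6 \left(5 + 2 \cdot 1\right)}\right) = 130 - 83 \left(-59 - \frac{71 + 42}{6 \left(5 + 2\right)}\right) = 130 - 83 \left(-59 - \frac{1}{6} \cdot \frac{1}{7} \cdot 113\right) = 130 - 83 \left(-59 - \frac{113}{42}\right) = 130 - - \frac{215053}{42} = 130 + \frac{215053}{42} = \frac{220513}{42}$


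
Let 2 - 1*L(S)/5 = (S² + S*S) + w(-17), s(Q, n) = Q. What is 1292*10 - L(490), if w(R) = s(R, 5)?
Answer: 2413825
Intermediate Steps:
w(R) = R
L(S) = 95 - 10*S² (L(S) = 10 - 5*((S² + S*S) - 17) = 10 - 5*((S² + S²) - 17) = 10 - 5*(2*S² - 17) = 10 - 5*(-17 + 2*S²) = 10 + (85 - 10*S²) = 95 - 10*S²)
1292*10 - L(490) = 1292*10 - (95 - 10*490²) = 12920 - (95 - 10*240100) = 12920 - (95 - 2401000) = 12920 - 1*(-2400905) = 12920 + 2400905 = 2413825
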